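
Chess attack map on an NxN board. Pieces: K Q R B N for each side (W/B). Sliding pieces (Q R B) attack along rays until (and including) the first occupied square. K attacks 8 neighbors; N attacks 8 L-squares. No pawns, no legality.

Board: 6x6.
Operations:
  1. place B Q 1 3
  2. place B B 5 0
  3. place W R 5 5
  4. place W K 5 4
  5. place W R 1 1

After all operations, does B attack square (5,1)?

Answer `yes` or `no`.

Answer: no

Derivation:
Op 1: place BQ@(1,3)
Op 2: place BB@(5,0)
Op 3: place WR@(5,5)
Op 4: place WK@(5,4)
Op 5: place WR@(1,1)
Per-piece attacks for B:
  BQ@(1,3): attacks (1,4) (1,5) (1,2) (1,1) (2,3) (3,3) (4,3) (5,3) (0,3) (2,4) (3,5) (2,2) (3,1) (4,0) (0,4) (0,2) [ray(0,-1) blocked at (1,1)]
  BB@(5,0): attacks (4,1) (3,2) (2,3) (1,4) (0,5)
B attacks (5,1): no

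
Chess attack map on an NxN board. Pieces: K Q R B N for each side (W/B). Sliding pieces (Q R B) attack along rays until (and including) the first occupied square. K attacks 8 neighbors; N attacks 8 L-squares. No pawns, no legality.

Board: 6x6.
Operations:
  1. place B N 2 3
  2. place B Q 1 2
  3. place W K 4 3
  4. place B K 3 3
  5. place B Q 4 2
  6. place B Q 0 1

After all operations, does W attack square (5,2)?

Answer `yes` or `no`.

Answer: yes

Derivation:
Op 1: place BN@(2,3)
Op 2: place BQ@(1,2)
Op 3: place WK@(4,3)
Op 4: place BK@(3,3)
Op 5: place BQ@(4,2)
Op 6: place BQ@(0,1)
Per-piece attacks for W:
  WK@(4,3): attacks (4,4) (4,2) (5,3) (3,3) (5,4) (5,2) (3,4) (3,2)
W attacks (5,2): yes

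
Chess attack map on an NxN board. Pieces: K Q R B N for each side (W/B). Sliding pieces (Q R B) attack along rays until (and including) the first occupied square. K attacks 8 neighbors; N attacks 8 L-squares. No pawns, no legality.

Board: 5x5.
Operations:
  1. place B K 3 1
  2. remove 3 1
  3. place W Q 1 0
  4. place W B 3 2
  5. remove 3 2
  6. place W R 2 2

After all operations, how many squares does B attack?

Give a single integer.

Op 1: place BK@(3,1)
Op 2: remove (3,1)
Op 3: place WQ@(1,0)
Op 4: place WB@(3,2)
Op 5: remove (3,2)
Op 6: place WR@(2,2)
Per-piece attacks for B:
Union (0 distinct): (none)

Answer: 0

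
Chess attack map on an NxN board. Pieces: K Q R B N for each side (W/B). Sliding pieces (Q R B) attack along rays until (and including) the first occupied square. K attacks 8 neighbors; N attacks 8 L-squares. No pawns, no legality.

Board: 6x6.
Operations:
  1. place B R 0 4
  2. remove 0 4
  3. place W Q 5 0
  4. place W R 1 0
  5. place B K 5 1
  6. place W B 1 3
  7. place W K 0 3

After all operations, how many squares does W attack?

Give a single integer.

Op 1: place BR@(0,4)
Op 2: remove (0,4)
Op 3: place WQ@(5,0)
Op 4: place WR@(1,0)
Op 5: place BK@(5,1)
Op 6: place WB@(1,3)
Op 7: place WK@(0,3)
Per-piece attacks for W:
  WK@(0,3): attacks (0,4) (0,2) (1,3) (1,4) (1,2)
  WR@(1,0): attacks (1,1) (1,2) (1,3) (2,0) (3,0) (4,0) (5,0) (0,0) [ray(0,1) blocked at (1,3); ray(1,0) blocked at (5,0)]
  WB@(1,3): attacks (2,4) (3,5) (2,2) (3,1) (4,0) (0,4) (0,2)
  WQ@(5,0): attacks (5,1) (4,0) (3,0) (2,0) (1,0) (4,1) (3,2) (2,3) (1,4) (0,5) [ray(0,1) blocked at (5,1); ray(-1,0) blocked at (1,0)]
Union (21 distinct): (0,0) (0,2) (0,4) (0,5) (1,0) (1,1) (1,2) (1,3) (1,4) (2,0) (2,2) (2,3) (2,4) (3,0) (3,1) (3,2) (3,5) (4,0) (4,1) (5,0) (5,1)

Answer: 21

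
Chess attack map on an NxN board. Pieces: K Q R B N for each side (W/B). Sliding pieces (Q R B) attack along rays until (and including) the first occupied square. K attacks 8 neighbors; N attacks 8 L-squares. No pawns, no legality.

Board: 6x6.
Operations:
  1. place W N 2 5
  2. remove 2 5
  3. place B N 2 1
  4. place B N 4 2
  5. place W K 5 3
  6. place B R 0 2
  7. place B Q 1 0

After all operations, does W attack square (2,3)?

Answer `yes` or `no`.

Answer: no

Derivation:
Op 1: place WN@(2,5)
Op 2: remove (2,5)
Op 3: place BN@(2,1)
Op 4: place BN@(4,2)
Op 5: place WK@(5,3)
Op 6: place BR@(0,2)
Op 7: place BQ@(1,0)
Per-piece attacks for W:
  WK@(5,3): attacks (5,4) (5,2) (4,3) (4,4) (4,2)
W attacks (2,3): no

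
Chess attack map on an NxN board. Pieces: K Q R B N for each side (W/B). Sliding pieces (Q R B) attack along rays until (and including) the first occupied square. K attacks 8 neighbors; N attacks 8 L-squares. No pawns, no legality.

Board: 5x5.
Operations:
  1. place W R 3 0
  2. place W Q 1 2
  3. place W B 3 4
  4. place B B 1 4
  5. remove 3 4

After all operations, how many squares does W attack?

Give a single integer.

Answer: 19

Derivation:
Op 1: place WR@(3,0)
Op 2: place WQ@(1,2)
Op 3: place WB@(3,4)
Op 4: place BB@(1,4)
Op 5: remove (3,4)
Per-piece attacks for W:
  WQ@(1,2): attacks (1,3) (1,4) (1,1) (1,0) (2,2) (3,2) (4,2) (0,2) (2,3) (3,4) (2,1) (3,0) (0,3) (0,1) [ray(0,1) blocked at (1,4); ray(1,-1) blocked at (3,0)]
  WR@(3,0): attacks (3,1) (3,2) (3,3) (3,4) (4,0) (2,0) (1,0) (0,0)
Union (19 distinct): (0,0) (0,1) (0,2) (0,3) (1,0) (1,1) (1,3) (1,4) (2,0) (2,1) (2,2) (2,3) (3,0) (3,1) (3,2) (3,3) (3,4) (4,0) (4,2)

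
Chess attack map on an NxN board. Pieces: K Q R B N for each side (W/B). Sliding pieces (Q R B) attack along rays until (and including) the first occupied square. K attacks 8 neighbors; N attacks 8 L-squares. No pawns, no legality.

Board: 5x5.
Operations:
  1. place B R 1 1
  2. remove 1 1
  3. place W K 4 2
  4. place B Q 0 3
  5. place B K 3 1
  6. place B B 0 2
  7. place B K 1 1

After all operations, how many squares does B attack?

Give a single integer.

Op 1: place BR@(1,1)
Op 2: remove (1,1)
Op 3: place WK@(4,2)
Op 4: place BQ@(0,3)
Op 5: place BK@(3,1)
Op 6: place BB@(0,2)
Op 7: place BK@(1,1)
Per-piece attacks for B:
  BB@(0,2): attacks (1,3) (2,4) (1,1) [ray(1,-1) blocked at (1,1)]
  BQ@(0,3): attacks (0,4) (0,2) (1,3) (2,3) (3,3) (4,3) (1,4) (1,2) (2,1) (3,0) [ray(0,-1) blocked at (0,2)]
  BK@(1,1): attacks (1,2) (1,0) (2,1) (0,1) (2,2) (2,0) (0,2) (0,0)
  BK@(3,1): attacks (3,2) (3,0) (4,1) (2,1) (4,2) (4,0) (2,2) (2,0)
Union (21 distinct): (0,0) (0,1) (0,2) (0,4) (1,0) (1,1) (1,2) (1,3) (1,4) (2,0) (2,1) (2,2) (2,3) (2,4) (3,0) (3,2) (3,3) (4,0) (4,1) (4,2) (4,3)

Answer: 21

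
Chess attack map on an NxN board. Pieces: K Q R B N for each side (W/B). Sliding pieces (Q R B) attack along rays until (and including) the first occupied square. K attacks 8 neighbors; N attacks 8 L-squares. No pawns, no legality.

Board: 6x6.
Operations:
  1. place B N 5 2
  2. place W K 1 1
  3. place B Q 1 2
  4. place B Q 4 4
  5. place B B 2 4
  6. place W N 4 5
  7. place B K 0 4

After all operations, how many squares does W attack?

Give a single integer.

Answer: 11

Derivation:
Op 1: place BN@(5,2)
Op 2: place WK@(1,1)
Op 3: place BQ@(1,2)
Op 4: place BQ@(4,4)
Op 5: place BB@(2,4)
Op 6: place WN@(4,5)
Op 7: place BK@(0,4)
Per-piece attacks for W:
  WK@(1,1): attacks (1,2) (1,0) (2,1) (0,1) (2,2) (2,0) (0,2) (0,0)
  WN@(4,5): attacks (5,3) (3,3) (2,4)
Union (11 distinct): (0,0) (0,1) (0,2) (1,0) (1,2) (2,0) (2,1) (2,2) (2,4) (3,3) (5,3)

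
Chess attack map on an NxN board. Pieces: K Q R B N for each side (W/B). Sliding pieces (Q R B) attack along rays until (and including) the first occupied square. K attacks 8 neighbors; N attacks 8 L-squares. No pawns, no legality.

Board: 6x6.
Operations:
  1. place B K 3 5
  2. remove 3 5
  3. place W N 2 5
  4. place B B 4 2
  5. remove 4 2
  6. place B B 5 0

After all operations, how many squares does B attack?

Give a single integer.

Answer: 5

Derivation:
Op 1: place BK@(3,5)
Op 2: remove (3,5)
Op 3: place WN@(2,5)
Op 4: place BB@(4,2)
Op 5: remove (4,2)
Op 6: place BB@(5,0)
Per-piece attacks for B:
  BB@(5,0): attacks (4,1) (3,2) (2,3) (1,4) (0,5)
Union (5 distinct): (0,5) (1,4) (2,3) (3,2) (4,1)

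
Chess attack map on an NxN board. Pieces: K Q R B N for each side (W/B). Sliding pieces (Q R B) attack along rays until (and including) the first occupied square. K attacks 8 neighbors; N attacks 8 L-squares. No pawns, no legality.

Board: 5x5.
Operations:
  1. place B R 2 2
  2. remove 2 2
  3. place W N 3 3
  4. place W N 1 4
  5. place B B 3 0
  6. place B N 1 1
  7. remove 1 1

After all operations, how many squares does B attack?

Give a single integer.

Op 1: place BR@(2,2)
Op 2: remove (2,2)
Op 3: place WN@(3,3)
Op 4: place WN@(1,4)
Op 5: place BB@(3,0)
Op 6: place BN@(1,1)
Op 7: remove (1,1)
Per-piece attacks for B:
  BB@(3,0): attacks (4,1) (2,1) (1,2) (0,3)
Union (4 distinct): (0,3) (1,2) (2,1) (4,1)

Answer: 4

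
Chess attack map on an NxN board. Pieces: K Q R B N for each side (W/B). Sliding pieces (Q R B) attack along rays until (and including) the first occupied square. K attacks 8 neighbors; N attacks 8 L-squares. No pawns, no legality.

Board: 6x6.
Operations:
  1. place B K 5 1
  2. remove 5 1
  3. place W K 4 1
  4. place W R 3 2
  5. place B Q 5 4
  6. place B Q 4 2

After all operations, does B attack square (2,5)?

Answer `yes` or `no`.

Op 1: place BK@(5,1)
Op 2: remove (5,1)
Op 3: place WK@(4,1)
Op 4: place WR@(3,2)
Op 5: place BQ@(5,4)
Op 6: place BQ@(4,2)
Per-piece attacks for B:
  BQ@(4,2): attacks (4,3) (4,4) (4,5) (4,1) (5,2) (3,2) (5,3) (5,1) (3,3) (2,4) (1,5) (3,1) (2,0) [ray(0,-1) blocked at (4,1); ray(-1,0) blocked at (3,2)]
  BQ@(5,4): attacks (5,5) (5,3) (5,2) (5,1) (5,0) (4,4) (3,4) (2,4) (1,4) (0,4) (4,5) (4,3) (3,2) [ray(-1,-1) blocked at (3,2)]
B attacks (2,5): no

Answer: no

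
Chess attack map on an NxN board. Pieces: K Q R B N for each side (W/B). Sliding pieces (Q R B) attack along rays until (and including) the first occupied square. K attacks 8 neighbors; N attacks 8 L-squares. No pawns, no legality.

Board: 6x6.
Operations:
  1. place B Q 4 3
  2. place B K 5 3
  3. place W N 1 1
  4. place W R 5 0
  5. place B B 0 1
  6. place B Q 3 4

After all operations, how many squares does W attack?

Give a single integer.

Answer: 11

Derivation:
Op 1: place BQ@(4,3)
Op 2: place BK@(5,3)
Op 3: place WN@(1,1)
Op 4: place WR@(5,0)
Op 5: place BB@(0,1)
Op 6: place BQ@(3,4)
Per-piece attacks for W:
  WN@(1,1): attacks (2,3) (3,2) (0,3) (3,0)
  WR@(5,0): attacks (5,1) (5,2) (5,3) (4,0) (3,0) (2,0) (1,0) (0,0) [ray(0,1) blocked at (5,3)]
Union (11 distinct): (0,0) (0,3) (1,0) (2,0) (2,3) (3,0) (3,2) (4,0) (5,1) (5,2) (5,3)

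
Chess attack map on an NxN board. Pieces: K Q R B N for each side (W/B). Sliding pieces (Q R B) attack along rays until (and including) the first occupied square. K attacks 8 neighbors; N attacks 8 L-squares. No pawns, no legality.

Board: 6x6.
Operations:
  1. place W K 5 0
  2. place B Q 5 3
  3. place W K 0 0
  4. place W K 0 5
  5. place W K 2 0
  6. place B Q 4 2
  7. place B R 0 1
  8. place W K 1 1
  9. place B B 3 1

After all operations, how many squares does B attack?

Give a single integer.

Answer: 29

Derivation:
Op 1: place WK@(5,0)
Op 2: place BQ@(5,3)
Op 3: place WK@(0,0)
Op 4: place WK@(0,5)
Op 5: place WK@(2,0)
Op 6: place BQ@(4,2)
Op 7: place BR@(0,1)
Op 8: place WK@(1,1)
Op 9: place BB@(3,1)
Per-piece attacks for B:
  BR@(0,1): attacks (0,2) (0,3) (0,4) (0,5) (0,0) (1,1) [ray(0,1) blocked at (0,5); ray(0,-1) blocked at (0,0); ray(1,0) blocked at (1,1)]
  BB@(3,1): attacks (4,2) (4,0) (2,2) (1,3) (0,4) (2,0) [ray(1,1) blocked at (4,2); ray(-1,-1) blocked at (2,0)]
  BQ@(4,2): attacks (4,3) (4,4) (4,5) (4,1) (4,0) (5,2) (3,2) (2,2) (1,2) (0,2) (5,3) (5,1) (3,3) (2,4) (1,5) (3,1) [ray(1,1) blocked at (5,3); ray(-1,-1) blocked at (3,1)]
  BQ@(5,3): attacks (5,4) (5,5) (5,2) (5,1) (5,0) (4,3) (3,3) (2,3) (1,3) (0,3) (4,4) (3,5) (4,2) [ray(0,-1) blocked at (5,0); ray(-1,-1) blocked at (4,2)]
Union (29 distinct): (0,0) (0,2) (0,3) (0,4) (0,5) (1,1) (1,2) (1,3) (1,5) (2,0) (2,2) (2,3) (2,4) (3,1) (3,2) (3,3) (3,5) (4,0) (4,1) (4,2) (4,3) (4,4) (4,5) (5,0) (5,1) (5,2) (5,3) (5,4) (5,5)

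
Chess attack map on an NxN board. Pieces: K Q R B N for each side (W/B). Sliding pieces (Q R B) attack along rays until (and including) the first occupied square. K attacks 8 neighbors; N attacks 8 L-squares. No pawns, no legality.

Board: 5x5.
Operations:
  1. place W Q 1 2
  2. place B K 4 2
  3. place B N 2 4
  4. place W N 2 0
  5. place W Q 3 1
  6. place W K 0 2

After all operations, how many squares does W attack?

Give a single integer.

Answer: 20

Derivation:
Op 1: place WQ@(1,2)
Op 2: place BK@(4,2)
Op 3: place BN@(2,4)
Op 4: place WN@(2,0)
Op 5: place WQ@(3,1)
Op 6: place WK@(0,2)
Per-piece attacks for W:
  WK@(0,2): attacks (0,3) (0,1) (1,2) (1,3) (1,1)
  WQ@(1,2): attacks (1,3) (1,4) (1,1) (1,0) (2,2) (3,2) (4,2) (0,2) (2,3) (3,4) (2,1) (3,0) (0,3) (0,1) [ray(1,0) blocked at (4,2); ray(-1,0) blocked at (0,2)]
  WN@(2,0): attacks (3,2) (4,1) (1,2) (0,1)
  WQ@(3,1): attacks (3,2) (3,3) (3,4) (3,0) (4,1) (2,1) (1,1) (0,1) (4,2) (4,0) (2,2) (1,3) (0,4) (2,0) [ray(1,1) blocked at (4,2); ray(-1,-1) blocked at (2,0)]
Union (20 distinct): (0,1) (0,2) (0,3) (0,4) (1,0) (1,1) (1,2) (1,3) (1,4) (2,0) (2,1) (2,2) (2,3) (3,0) (3,2) (3,3) (3,4) (4,0) (4,1) (4,2)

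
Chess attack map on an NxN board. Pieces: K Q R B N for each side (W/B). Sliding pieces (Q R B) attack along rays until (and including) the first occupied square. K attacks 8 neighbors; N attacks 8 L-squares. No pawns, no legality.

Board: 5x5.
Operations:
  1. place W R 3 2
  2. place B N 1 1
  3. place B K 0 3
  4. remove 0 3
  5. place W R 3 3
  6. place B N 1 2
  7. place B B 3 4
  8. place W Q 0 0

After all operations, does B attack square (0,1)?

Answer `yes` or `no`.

Answer: no

Derivation:
Op 1: place WR@(3,2)
Op 2: place BN@(1,1)
Op 3: place BK@(0,3)
Op 4: remove (0,3)
Op 5: place WR@(3,3)
Op 6: place BN@(1,2)
Op 7: place BB@(3,4)
Op 8: place WQ@(0,0)
Per-piece attacks for B:
  BN@(1,1): attacks (2,3) (3,2) (0,3) (3,0)
  BN@(1,2): attacks (2,4) (3,3) (0,4) (2,0) (3,1) (0,0)
  BB@(3,4): attacks (4,3) (2,3) (1,2) [ray(-1,-1) blocked at (1,2)]
B attacks (0,1): no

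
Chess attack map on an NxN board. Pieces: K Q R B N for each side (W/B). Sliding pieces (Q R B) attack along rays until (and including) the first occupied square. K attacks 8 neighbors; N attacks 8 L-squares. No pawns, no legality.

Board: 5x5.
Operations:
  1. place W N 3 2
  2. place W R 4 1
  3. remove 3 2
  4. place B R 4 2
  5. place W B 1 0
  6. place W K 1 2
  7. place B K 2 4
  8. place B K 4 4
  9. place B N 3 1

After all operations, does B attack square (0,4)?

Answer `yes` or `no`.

Op 1: place WN@(3,2)
Op 2: place WR@(4,1)
Op 3: remove (3,2)
Op 4: place BR@(4,2)
Op 5: place WB@(1,0)
Op 6: place WK@(1,2)
Op 7: place BK@(2,4)
Op 8: place BK@(4,4)
Op 9: place BN@(3,1)
Per-piece attacks for B:
  BK@(2,4): attacks (2,3) (3,4) (1,4) (3,3) (1,3)
  BN@(3,1): attacks (4,3) (2,3) (1,2) (1,0)
  BR@(4,2): attacks (4,3) (4,4) (4,1) (3,2) (2,2) (1,2) [ray(0,1) blocked at (4,4); ray(0,-1) blocked at (4,1); ray(-1,0) blocked at (1,2)]
  BK@(4,4): attacks (4,3) (3,4) (3,3)
B attacks (0,4): no

Answer: no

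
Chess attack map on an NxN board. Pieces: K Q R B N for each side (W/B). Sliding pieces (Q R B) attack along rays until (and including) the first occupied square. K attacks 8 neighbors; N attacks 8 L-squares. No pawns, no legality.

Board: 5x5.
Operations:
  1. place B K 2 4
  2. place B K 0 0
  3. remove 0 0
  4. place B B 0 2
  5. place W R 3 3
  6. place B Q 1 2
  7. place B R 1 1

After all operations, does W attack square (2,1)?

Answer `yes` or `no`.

Answer: no

Derivation:
Op 1: place BK@(2,4)
Op 2: place BK@(0,0)
Op 3: remove (0,0)
Op 4: place BB@(0,2)
Op 5: place WR@(3,3)
Op 6: place BQ@(1,2)
Op 7: place BR@(1,1)
Per-piece attacks for W:
  WR@(3,3): attacks (3,4) (3,2) (3,1) (3,0) (4,3) (2,3) (1,3) (0,3)
W attacks (2,1): no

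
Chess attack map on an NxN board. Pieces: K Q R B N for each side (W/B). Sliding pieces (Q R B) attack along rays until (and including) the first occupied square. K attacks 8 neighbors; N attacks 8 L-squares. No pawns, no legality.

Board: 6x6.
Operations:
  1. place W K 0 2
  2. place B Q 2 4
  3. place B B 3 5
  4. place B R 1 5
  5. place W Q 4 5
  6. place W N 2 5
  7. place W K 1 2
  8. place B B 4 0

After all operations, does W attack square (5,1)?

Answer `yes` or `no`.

Answer: no

Derivation:
Op 1: place WK@(0,2)
Op 2: place BQ@(2,4)
Op 3: place BB@(3,5)
Op 4: place BR@(1,5)
Op 5: place WQ@(4,5)
Op 6: place WN@(2,5)
Op 7: place WK@(1,2)
Op 8: place BB@(4,0)
Per-piece attacks for W:
  WK@(0,2): attacks (0,3) (0,1) (1,2) (1,3) (1,1)
  WK@(1,2): attacks (1,3) (1,1) (2,2) (0,2) (2,3) (2,1) (0,3) (0,1)
  WN@(2,5): attacks (3,3) (4,4) (1,3) (0,4)
  WQ@(4,5): attacks (4,4) (4,3) (4,2) (4,1) (4,0) (5,5) (3,5) (5,4) (3,4) (2,3) (1,2) [ray(0,-1) blocked at (4,0); ray(-1,0) blocked at (3,5); ray(-1,-1) blocked at (1,2)]
W attacks (5,1): no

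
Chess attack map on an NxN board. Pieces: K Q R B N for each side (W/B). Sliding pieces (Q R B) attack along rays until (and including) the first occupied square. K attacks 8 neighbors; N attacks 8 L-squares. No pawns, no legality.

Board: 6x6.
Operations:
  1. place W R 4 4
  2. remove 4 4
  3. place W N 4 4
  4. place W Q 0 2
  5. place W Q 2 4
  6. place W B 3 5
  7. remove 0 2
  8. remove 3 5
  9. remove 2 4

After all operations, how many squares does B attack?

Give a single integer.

Op 1: place WR@(4,4)
Op 2: remove (4,4)
Op 3: place WN@(4,4)
Op 4: place WQ@(0,2)
Op 5: place WQ@(2,4)
Op 6: place WB@(3,5)
Op 7: remove (0,2)
Op 8: remove (3,5)
Op 9: remove (2,4)
Per-piece attacks for B:
Union (0 distinct): (none)

Answer: 0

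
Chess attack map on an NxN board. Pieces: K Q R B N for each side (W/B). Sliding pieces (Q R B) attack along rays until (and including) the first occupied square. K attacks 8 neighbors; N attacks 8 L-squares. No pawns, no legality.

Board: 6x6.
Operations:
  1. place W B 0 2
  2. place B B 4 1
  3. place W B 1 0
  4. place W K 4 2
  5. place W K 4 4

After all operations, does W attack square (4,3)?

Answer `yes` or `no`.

Op 1: place WB@(0,2)
Op 2: place BB@(4,1)
Op 3: place WB@(1,0)
Op 4: place WK@(4,2)
Op 5: place WK@(4,4)
Per-piece attacks for W:
  WB@(0,2): attacks (1,3) (2,4) (3,5) (1,1) (2,0)
  WB@(1,0): attacks (2,1) (3,2) (4,3) (5,4) (0,1)
  WK@(4,2): attacks (4,3) (4,1) (5,2) (3,2) (5,3) (5,1) (3,3) (3,1)
  WK@(4,4): attacks (4,5) (4,3) (5,4) (3,4) (5,5) (5,3) (3,5) (3,3)
W attacks (4,3): yes

Answer: yes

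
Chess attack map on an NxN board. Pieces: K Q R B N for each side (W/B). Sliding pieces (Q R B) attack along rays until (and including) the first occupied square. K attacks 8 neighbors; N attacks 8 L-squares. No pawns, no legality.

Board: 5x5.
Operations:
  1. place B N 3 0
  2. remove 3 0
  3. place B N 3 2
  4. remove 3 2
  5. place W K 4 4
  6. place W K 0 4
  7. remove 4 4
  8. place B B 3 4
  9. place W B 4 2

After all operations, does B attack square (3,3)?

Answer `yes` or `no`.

Op 1: place BN@(3,0)
Op 2: remove (3,0)
Op 3: place BN@(3,2)
Op 4: remove (3,2)
Op 5: place WK@(4,4)
Op 6: place WK@(0,4)
Op 7: remove (4,4)
Op 8: place BB@(3,4)
Op 9: place WB@(4,2)
Per-piece attacks for B:
  BB@(3,4): attacks (4,3) (2,3) (1,2) (0,1)
B attacks (3,3): no

Answer: no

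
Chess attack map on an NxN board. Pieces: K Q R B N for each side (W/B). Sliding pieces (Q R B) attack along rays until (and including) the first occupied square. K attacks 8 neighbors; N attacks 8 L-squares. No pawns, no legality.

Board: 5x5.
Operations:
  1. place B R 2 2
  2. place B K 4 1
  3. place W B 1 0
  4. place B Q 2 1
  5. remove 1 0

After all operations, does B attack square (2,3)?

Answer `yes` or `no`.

Op 1: place BR@(2,2)
Op 2: place BK@(4,1)
Op 3: place WB@(1,0)
Op 4: place BQ@(2,1)
Op 5: remove (1,0)
Per-piece attacks for B:
  BQ@(2,1): attacks (2,2) (2,0) (3,1) (4,1) (1,1) (0,1) (3,2) (4,3) (3,0) (1,2) (0,3) (1,0) [ray(0,1) blocked at (2,2); ray(1,0) blocked at (4,1)]
  BR@(2,2): attacks (2,3) (2,4) (2,1) (3,2) (4,2) (1,2) (0,2) [ray(0,-1) blocked at (2,1)]
  BK@(4,1): attacks (4,2) (4,0) (3,1) (3,2) (3,0)
B attacks (2,3): yes

Answer: yes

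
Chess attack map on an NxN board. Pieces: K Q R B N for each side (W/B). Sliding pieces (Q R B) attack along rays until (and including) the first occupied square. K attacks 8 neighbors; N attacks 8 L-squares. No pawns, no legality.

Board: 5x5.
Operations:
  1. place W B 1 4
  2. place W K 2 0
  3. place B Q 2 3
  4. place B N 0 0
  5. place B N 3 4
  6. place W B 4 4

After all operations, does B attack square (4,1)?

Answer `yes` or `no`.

Op 1: place WB@(1,4)
Op 2: place WK@(2,0)
Op 3: place BQ@(2,3)
Op 4: place BN@(0,0)
Op 5: place BN@(3,4)
Op 6: place WB@(4,4)
Per-piece attacks for B:
  BN@(0,0): attacks (1,2) (2,1)
  BQ@(2,3): attacks (2,4) (2,2) (2,1) (2,0) (3,3) (4,3) (1,3) (0,3) (3,4) (3,2) (4,1) (1,4) (1,2) (0,1) [ray(0,-1) blocked at (2,0); ray(1,1) blocked at (3,4); ray(-1,1) blocked at (1,4)]
  BN@(3,4): attacks (4,2) (2,2) (1,3)
B attacks (4,1): yes

Answer: yes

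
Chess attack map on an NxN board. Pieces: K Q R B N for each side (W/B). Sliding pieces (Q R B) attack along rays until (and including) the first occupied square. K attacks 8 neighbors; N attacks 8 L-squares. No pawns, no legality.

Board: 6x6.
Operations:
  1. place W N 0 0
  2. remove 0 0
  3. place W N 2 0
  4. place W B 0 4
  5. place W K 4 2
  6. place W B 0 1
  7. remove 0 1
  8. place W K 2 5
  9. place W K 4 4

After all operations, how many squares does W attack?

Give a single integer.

Op 1: place WN@(0,0)
Op 2: remove (0,0)
Op 3: place WN@(2,0)
Op 4: place WB@(0,4)
Op 5: place WK@(4,2)
Op 6: place WB@(0,1)
Op 7: remove (0,1)
Op 8: place WK@(2,5)
Op 9: place WK@(4,4)
Per-piece attacks for W:
  WB@(0,4): attacks (1,5) (1,3) (2,2) (3,1) (4,0)
  WN@(2,0): attacks (3,2) (4,1) (1,2) (0,1)
  WK@(2,5): attacks (2,4) (3,5) (1,5) (3,4) (1,4)
  WK@(4,2): attacks (4,3) (4,1) (5,2) (3,2) (5,3) (5,1) (3,3) (3,1)
  WK@(4,4): attacks (4,5) (4,3) (5,4) (3,4) (5,5) (5,3) (3,5) (3,3)
Union (21 distinct): (0,1) (1,2) (1,3) (1,4) (1,5) (2,2) (2,4) (3,1) (3,2) (3,3) (3,4) (3,5) (4,0) (4,1) (4,3) (4,5) (5,1) (5,2) (5,3) (5,4) (5,5)

Answer: 21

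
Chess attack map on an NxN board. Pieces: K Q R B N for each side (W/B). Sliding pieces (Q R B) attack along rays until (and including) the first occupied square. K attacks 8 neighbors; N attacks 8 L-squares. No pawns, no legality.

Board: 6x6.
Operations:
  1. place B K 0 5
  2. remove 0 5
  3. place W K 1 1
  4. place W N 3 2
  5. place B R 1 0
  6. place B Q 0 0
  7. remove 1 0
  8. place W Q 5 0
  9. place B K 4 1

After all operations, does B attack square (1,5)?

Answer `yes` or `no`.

Op 1: place BK@(0,5)
Op 2: remove (0,5)
Op 3: place WK@(1,1)
Op 4: place WN@(3,2)
Op 5: place BR@(1,0)
Op 6: place BQ@(0,0)
Op 7: remove (1,0)
Op 8: place WQ@(5,0)
Op 9: place BK@(4,1)
Per-piece attacks for B:
  BQ@(0,0): attacks (0,1) (0,2) (0,3) (0,4) (0,5) (1,0) (2,0) (3,0) (4,0) (5,0) (1,1) [ray(1,0) blocked at (5,0); ray(1,1) blocked at (1,1)]
  BK@(4,1): attacks (4,2) (4,0) (5,1) (3,1) (5,2) (5,0) (3,2) (3,0)
B attacks (1,5): no

Answer: no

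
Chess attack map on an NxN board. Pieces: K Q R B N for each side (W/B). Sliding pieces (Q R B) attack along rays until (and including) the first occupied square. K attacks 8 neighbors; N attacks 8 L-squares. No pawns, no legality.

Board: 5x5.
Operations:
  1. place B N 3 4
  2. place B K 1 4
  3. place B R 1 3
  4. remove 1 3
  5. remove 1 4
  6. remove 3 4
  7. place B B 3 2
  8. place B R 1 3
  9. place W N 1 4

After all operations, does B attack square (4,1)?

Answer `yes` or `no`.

Op 1: place BN@(3,4)
Op 2: place BK@(1,4)
Op 3: place BR@(1,3)
Op 4: remove (1,3)
Op 5: remove (1,4)
Op 6: remove (3,4)
Op 7: place BB@(3,2)
Op 8: place BR@(1,3)
Op 9: place WN@(1,4)
Per-piece attacks for B:
  BR@(1,3): attacks (1,4) (1,2) (1,1) (1,0) (2,3) (3,3) (4,3) (0,3) [ray(0,1) blocked at (1,4)]
  BB@(3,2): attacks (4,3) (4,1) (2,3) (1,4) (2,1) (1,0) [ray(-1,1) blocked at (1,4)]
B attacks (4,1): yes

Answer: yes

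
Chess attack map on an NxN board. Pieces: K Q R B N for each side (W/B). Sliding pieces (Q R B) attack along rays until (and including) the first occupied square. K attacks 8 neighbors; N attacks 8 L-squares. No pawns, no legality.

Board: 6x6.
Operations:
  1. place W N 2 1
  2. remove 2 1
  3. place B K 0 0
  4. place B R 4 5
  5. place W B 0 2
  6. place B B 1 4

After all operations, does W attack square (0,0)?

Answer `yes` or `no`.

Answer: no

Derivation:
Op 1: place WN@(2,1)
Op 2: remove (2,1)
Op 3: place BK@(0,0)
Op 4: place BR@(4,5)
Op 5: place WB@(0,2)
Op 6: place BB@(1,4)
Per-piece attacks for W:
  WB@(0,2): attacks (1,3) (2,4) (3,5) (1,1) (2,0)
W attacks (0,0): no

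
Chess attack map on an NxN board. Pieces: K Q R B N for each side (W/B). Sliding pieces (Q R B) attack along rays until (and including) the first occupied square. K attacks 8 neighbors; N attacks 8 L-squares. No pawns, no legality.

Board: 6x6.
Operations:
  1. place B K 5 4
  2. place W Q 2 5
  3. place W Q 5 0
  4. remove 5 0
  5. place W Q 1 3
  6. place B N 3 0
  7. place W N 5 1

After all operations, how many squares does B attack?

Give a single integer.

Op 1: place BK@(5,4)
Op 2: place WQ@(2,5)
Op 3: place WQ@(5,0)
Op 4: remove (5,0)
Op 5: place WQ@(1,3)
Op 6: place BN@(3,0)
Op 7: place WN@(5,1)
Per-piece attacks for B:
  BN@(3,0): attacks (4,2) (5,1) (2,2) (1,1)
  BK@(5,4): attacks (5,5) (5,3) (4,4) (4,5) (4,3)
Union (9 distinct): (1,1) (2,2) (4,2) (4,3) (4,4) (4,5) (5,1) (5,3) (5,5)

Answer: 9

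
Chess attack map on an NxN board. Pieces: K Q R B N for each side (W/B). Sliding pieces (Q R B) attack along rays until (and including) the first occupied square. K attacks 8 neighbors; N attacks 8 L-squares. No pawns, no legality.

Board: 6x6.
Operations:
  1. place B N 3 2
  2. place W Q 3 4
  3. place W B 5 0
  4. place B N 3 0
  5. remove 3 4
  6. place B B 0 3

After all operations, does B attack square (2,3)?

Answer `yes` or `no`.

Op 1: place BN@(3,2)
Op 2: place WQ@(3,4)
Op 3: place WB@(5,0)
Op 4: place BN@(3,0)
Op 5: remove (3,4)
Op 6: place BB@(0,3)
Per-piece attacks for B:
  BB@(0,3): attacks (1,4) (2,5) (1,2) (2,1) (3,0) [ray(1,-1) blocked at (3,0)]
  BN@(3,0): attacks (4,2) (5,1) (2,2) (1,1)
  BN@(3,2): attacks (4,4) (5,3) (2,4) (1,3) (4,0) (5,1) (2,0) (1,1)
B attacks (2,3): no

Answer: no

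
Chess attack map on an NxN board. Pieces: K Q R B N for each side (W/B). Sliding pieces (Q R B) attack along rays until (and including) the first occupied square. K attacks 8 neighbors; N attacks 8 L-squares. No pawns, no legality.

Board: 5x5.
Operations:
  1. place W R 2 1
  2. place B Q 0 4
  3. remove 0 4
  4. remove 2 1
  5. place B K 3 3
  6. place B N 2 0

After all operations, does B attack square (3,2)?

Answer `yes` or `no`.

Answer: yes

Derivation:
Op 1: place WR@(2,1)
Op 2: place BQ@(0,4)
Op 3: remove (0,4)
Op 4: remove (2,1)
Op 5: place BK@(3,3)
Op 6: place BN@(2,0)
Per-piece attacks for B:
  BN@(2,0): attacks (3,2) (4,1) (1,2) (0,1)
  BK@(3,3): attacks (3,4) (3,2) (4,3) (2,3) (4,4) (4,2) (2,4) (2,2)
B attacks (3,2): yes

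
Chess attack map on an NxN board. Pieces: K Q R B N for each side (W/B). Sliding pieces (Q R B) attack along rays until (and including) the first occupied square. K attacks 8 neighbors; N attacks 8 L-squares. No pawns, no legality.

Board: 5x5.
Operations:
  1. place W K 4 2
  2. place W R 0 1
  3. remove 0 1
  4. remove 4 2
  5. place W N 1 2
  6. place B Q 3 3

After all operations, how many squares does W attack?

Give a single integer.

Op 1: place WK@(4,2)
Op 2: place WR@(0,1)
Op 3: remove (0,1)
Op 4: remove (4,2)
Op 5: place WN@(1,2)
Op 6: place BQ@(3,3)
Per-piece attacks for W:
  WN@(1,2): attacks (2,4) (3,3) (0,4) (2,0) (3,1) (0,0)
Union (6 distinct): (0,0) (0,4) (2,0) (2,4) (3,1) (3,3)

Answer: 6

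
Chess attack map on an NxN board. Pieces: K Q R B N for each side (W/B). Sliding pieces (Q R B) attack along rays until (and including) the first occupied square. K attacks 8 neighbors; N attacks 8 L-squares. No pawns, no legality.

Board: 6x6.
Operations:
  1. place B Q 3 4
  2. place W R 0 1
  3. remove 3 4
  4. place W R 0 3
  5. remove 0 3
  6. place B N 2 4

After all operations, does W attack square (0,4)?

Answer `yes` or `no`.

Answer: yes

Derivation:
Op 1: place BQ@(3,4)
Op 2: place WR@(0,1)
Op 3: remove (3,4)
Op 4: place WR@(0,3)
Op 5: remove (0,3)
Op 6: place BN@(2,4)
Per-piece attacks for W:
  WR@(0,1): attacks (0,2) (0,3) (0,4) (0,5) (0,0) (1,1) (2,1) (3,1) (4,1) (5,1)
W attacks (0,4): yes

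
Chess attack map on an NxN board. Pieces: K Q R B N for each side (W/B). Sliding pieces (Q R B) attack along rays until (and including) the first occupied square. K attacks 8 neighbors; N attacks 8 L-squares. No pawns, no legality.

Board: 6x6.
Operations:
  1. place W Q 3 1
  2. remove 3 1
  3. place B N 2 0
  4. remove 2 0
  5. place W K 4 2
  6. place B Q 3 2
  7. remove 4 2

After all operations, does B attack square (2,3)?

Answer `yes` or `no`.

Answer: yes

Derivation:
Op 1: place WQ@(3,1)
Op 2: remove (3,1)
Op 3: place BN@(2,0)
Op 4: remove (2,0)
Op 5: place WK@(4,2)
Op 6: place BQ@(3,2)
Op 7: remove (4,2)
Per-piece attacks for B:
  BQ@(3,2): attacks (3,3) (3,4) (3,5) (3,1) (3,0) (4,2) (5,2) (2,2) (1,2) (0,2) (4,3) (5,4) (4,1) (5,0) (2,3) (1,4) (0,5) (2,1) (1,0)
B attacks (2,3): yes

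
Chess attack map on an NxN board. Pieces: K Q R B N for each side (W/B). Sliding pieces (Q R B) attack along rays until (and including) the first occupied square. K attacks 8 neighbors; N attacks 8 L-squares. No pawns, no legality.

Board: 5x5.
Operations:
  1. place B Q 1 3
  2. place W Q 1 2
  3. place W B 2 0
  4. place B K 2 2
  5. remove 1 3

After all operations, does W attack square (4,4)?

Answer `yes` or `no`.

Op 1: place BQ@(1,3)
Op 2: place WQ@(1,2)
Op 3: place WB@(2,0)
Op 4: place BK@(2,2)
Op 5: remove (1,3)
Per-piece attacks for W:
  WQ@(1,2): attacks (1,3) (1,4) (1,1) (1,0) (2,2) (0,2) (2,3) (3,4) (2,1) (3,0) (0,3) (0,1) [ray(1,0) blocked at (2,2)]
  WB@(2,0): attacks (3,1) (4,2) (1,1) (0,2)
W attacks (4,4): no

Answer: no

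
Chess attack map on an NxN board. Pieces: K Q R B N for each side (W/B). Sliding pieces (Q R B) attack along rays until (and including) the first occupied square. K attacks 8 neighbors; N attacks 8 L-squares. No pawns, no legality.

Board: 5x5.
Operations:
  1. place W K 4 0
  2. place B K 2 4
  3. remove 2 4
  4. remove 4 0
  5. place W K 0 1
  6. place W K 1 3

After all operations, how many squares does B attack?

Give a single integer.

Answer: 0

Derivation:
Op 1: place WK@(4,0)
Op 2: place BK@(2,4)
Op 3: remove (2,4)
Op 4: remove (4,0)
Op 5: place WK@(0,1)
Op 6: place WK@(1,3)
Per-piece attacks for B:
Union (0 distinct): (none)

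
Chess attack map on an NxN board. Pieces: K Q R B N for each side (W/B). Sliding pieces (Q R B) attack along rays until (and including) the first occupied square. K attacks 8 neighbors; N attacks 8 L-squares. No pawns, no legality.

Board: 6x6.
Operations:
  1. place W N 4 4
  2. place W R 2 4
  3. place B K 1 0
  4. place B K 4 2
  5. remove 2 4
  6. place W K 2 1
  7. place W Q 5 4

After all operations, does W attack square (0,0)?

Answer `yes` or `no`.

Op 1: place WN@(4,4)
Op 2: place WR@(2,4)
Op 3: place BK@(1,0)
Op 4: place BK@(4,2)
Op 5: remove (2,4)
Op 6: place WK@(2,1)
Op 7: place WQ@(5,4)
Per-piece attacks for W:
  WK@(2,1): attacks (2,2) (2,0) (3,1) (1,1) (3,2) (3,0) (1,2) (1,0)
  WN@(4,4): attacks (2,5) (5,2) (3,2) (2,3)
  WQ@(5,4): attacks (5,5) (5,3) (5,2) (5,1) (5,0) (4,4) (4,5) (4,3) (3,2) (2,1) [ray(-1,0) blocked at (4,4); ray(-1,-1) blocked at (2,1)]
W attacks (0,0): no

Answer: no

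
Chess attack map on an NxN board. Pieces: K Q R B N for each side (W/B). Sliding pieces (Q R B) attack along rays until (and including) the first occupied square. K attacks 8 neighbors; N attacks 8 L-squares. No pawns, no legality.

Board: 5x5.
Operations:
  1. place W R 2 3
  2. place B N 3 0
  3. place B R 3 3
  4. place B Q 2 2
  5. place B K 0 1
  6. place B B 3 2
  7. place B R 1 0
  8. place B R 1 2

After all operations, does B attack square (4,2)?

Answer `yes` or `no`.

Answer: yes

Derivation:
Op 1: place WR@(2,3)
Op 2: place BN@(3,0)
Op 3: place BR@(3,3)
Op 4: place BQ@(2,2)
Op 5: place BK@(0,1)
Op 6: place BB@(3,2)
Op 7: place BR@(1,0)
Op 8: place BR@(1,2)
Per-piece attacks for B:
  BK@(0,1): attacks (0,2) (0,0) (1,1) (1,2) (1,0)
  BR@(1,0): attacks (1,1) (1,2) (2,0) (3,0) (0,0) [ray(0,1) blocked at (1,2); ray(1,0) blocked at (3,0)]
  BR@(1,2): attacks (1,3) (1,4) (1,1) (1,0) (2,2) (0,2) [ray(0,-1) blocked at (1,0); ray(1,0) blocked at (2,2)]
  BQ@(2,2): attacks (2,3) (2,1) (2,0) (3,2) (1,2) (3,3) (3,1) (4,0) (1,3) (0,4) (1,1) (0,0) [ray(0,1) blocked at (2,3); ray(1,0) blocked at (3,2); ray(-1,0) blocked at (1,2); ray(1,1) blocked at (3,3)]
  BN@(3,0): attacks (4,2) (2,2) (1,1)
  BB@(3,2): attacks (4,3) (4,1) (2,3) (2,1) (1,0) [ray(-1,1) blocked at (2,3); ray(-1,-1) blocked at (1,0)]
  BR@(3,3): attacks (3,4) (3,2) (4,3) (2,3) [ray(0,-1) blocked at (3,2); ray(-1,0) blocked at (2,3)]
B attacks (4,2): yes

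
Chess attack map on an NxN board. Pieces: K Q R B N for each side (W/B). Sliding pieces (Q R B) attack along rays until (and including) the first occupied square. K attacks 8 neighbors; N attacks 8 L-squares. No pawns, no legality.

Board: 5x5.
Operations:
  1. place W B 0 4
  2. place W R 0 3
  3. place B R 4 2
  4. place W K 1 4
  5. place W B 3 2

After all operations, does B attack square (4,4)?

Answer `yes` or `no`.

Op 1: place WB@(0,4)
Op 2: place WR@(0,3)
Op 3: place BR@(4,2)
Op 4: place WK@(1,4)
Op 5: place WB@(3,2)
Per-piece attacks for B:
  BR@(4,2): attacks (4,3) (4,4) (4,1) (4,0) (3,2) [ray(-1,0) blocked at (3,2)]
B attacks (4,4): yes

Answer: yes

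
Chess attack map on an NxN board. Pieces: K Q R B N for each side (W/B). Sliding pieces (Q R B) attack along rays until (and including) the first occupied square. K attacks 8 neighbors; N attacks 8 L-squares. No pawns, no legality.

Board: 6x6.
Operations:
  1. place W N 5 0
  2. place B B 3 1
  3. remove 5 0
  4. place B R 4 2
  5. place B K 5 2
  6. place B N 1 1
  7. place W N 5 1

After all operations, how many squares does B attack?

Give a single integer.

Op 1: place WN@(5,0)
Op 2: place BB@(3,1)
Op 3: remove (5,0)
Op 4: place BR@(4,2)
Op 5: place BK@(5,2)
Op 6: place BN@(1,1)
Op 7: place WN@(5,1)
Per-piece attacks for B:
  BN@(1,1): attacks (2,3) (3,2) (0,3) (3,0)
  BB@(3,1): attacks (4,2) (4,0) (2,2) (1,3) (0,4) (2,0) [ray(1,1) blocked at (4,2)]
  BR@(4,2): attacks (4,3) (4,4) (4,5) (4,1) (4,0) (5,2) (3,2) (2,2) (1,2) (0,2) [ray(1,0) blocked at (5,2)]
  BK@(5,2): attacks (5,3) (5,1) (4,2) (4,3) (4,1)
Union (19 distinct): (0,2) (0,3) (0,4) (1,2) (1,3) (2,0) (2,2) (2,3) (3,0) (3,2) (4,0) (4,1) (4,2) (4,3) (4,4) (4,5) (5,1) (5,2) (5,3)

Answer: 19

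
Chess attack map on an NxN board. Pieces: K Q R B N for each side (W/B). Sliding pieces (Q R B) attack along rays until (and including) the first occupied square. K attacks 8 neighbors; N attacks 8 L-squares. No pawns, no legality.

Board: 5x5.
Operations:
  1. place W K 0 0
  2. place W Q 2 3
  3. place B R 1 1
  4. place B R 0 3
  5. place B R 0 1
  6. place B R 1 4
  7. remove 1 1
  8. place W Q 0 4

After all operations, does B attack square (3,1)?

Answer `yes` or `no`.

Op 1: place WK@(0,0)
Op 2: place WQ@(2,3)
Op 3: place BR@(1,1)
Op 4: place BR@(0,3)
Op 5: place BR@(0,1)
Op 6: place BR@(1,4)
Op 7: remove (1,1)
Op 8: place WQ@(0,4)
Per-piece attacks for B:
  BR@(0,1): attacks (0,2) (0,3) (0,0) (1,1) (2,1) (3,1) (4,1) [ray(0,1) blocked at (0,3); ray(0,-1) blocked at (0,0)]
  BR@(0,3): attacks (0,4) (0,2) (0,1) (1,3) (2,3) [ray(0,1) blocked at (0,4); ray(0,-1) blocked at (0,1); ray(1,0) blocked at (2,3)]
  BR@(1,4): attacks (1,3) (1,2) (1,1) (1,0) (2,4) (3,4) (4,4) (0,4) [ray(-1,0) blocked at (0,4)]
B attacks (3,1): yes

Answer: yes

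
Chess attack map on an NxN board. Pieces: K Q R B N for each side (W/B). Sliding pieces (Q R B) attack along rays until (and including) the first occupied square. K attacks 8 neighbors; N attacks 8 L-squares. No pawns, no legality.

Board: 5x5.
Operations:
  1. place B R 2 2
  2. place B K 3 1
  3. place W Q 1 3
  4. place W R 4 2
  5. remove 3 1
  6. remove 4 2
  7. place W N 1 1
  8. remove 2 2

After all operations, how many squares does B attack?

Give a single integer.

Op 1: place BR@(2,2)
Op 2: place BK@(3,1)
Op 3: place WQ@(1,3)
Op 4: place WR@(4,2)
Op 5: remove (3,1)
Op 6: remove (4,2)
Op 7: place WN@(1,1)
Op 8: remove (2,2)
Per-piece attacks for B:
Union (0 distinct): (none)

Answer: 0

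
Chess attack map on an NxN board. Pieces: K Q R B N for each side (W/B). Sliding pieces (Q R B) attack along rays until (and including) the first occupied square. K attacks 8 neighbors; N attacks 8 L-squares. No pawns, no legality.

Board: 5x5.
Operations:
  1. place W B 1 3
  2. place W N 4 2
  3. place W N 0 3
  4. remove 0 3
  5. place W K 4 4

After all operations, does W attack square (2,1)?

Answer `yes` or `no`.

Answer: yes

Derivation:
Op 1: place WB@(1,3)
Op 2: place WN@(4,2)
Op 3: place WN@(0,3)
Op 4: remove (0,3)
Op 5: place WK@(4,4)
Per-piece attacks for W:
  WB@(1,3): attacks (2,4) (2,2) (3,1) (4,0) (0,4) (0,2)
  WN@(4,2): attacks (3,4) (2,3) (3,0) (2,1)
  WK@(4,4): attacks (4,3) (3,4) (3,3)
W attacks (2,1): yes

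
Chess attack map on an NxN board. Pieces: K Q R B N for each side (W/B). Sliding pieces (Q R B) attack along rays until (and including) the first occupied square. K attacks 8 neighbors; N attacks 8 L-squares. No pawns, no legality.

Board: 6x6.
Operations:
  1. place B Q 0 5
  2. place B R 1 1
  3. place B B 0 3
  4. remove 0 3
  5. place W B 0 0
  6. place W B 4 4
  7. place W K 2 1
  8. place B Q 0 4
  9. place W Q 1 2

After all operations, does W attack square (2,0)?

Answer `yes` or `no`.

Answer: yes

Derivation:
Op 1: place BQ@(0,5)
Op 2: place BR@(1,1)
Op 3: place BB@(0,3)
Op 4: remove (0,3)
Op 5: place WB@(0,0)
Op 6: place WB@(4,4)
Op 7: place WK@(2,1)
Op 8: place BQ@(0,4)
Op 9: place WQ@(1,2)
Per-piece attacks for W:
  WB@(0,0): attacks (1,1) [ray(1,1) blocked at (1,1)]
  WQ@(1,2): attacks (1,3) (1,4) (1,5) (1,1) (2,2) (3,2) (4,2) (5,2) (0,2) (2,3) (3,4) (4,5) (2,1) (0,3) (0,1) [ray(0,-1) blocked at (1,1); ray(1,-1) blocked at (2,1)]
  WK@(2,1): attacks (2,2) (2,0) (3,1) (1,1) (3,2) (3,0) (1,2) (1,0)
  WB@(4,4): attacks (5,5) (5,3) (3,5) (3,3) (2,2) (1,1) [ray(-1,-1) blocked at (1,1)]
W attacks (2,0): yes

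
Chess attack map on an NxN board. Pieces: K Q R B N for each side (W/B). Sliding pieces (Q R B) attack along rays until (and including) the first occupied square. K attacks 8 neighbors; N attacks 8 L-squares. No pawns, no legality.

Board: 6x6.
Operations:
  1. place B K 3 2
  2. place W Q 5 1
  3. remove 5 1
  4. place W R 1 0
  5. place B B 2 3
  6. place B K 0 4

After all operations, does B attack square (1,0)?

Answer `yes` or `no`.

Answer: no

Derivation:
Op 1: place BK@(3,2)
Op 2: place WQ@(5,1)
Op 3: remove (5,1)
Op 4: place WR@(1,0)
Op 5: place BB@(2,3)
Op 6: place BK@(0,4)
Per-piece attacks for B:
  BK@(0,4): attacks (0,5) (0,3) (1,4) (1,5) (1,3)
  BB@(2,3): attacks (3,4) (4,5) (3,2) (1,4) (0,5) (1,2) (0,1) [ray(1,-1) blocked at (3,2)]
  BK@(3,2): attacks (3,3) (3,1) (4,2) (2,2) (4,3) (4,1) (2,3) (2,1)
B attacks (1,0): no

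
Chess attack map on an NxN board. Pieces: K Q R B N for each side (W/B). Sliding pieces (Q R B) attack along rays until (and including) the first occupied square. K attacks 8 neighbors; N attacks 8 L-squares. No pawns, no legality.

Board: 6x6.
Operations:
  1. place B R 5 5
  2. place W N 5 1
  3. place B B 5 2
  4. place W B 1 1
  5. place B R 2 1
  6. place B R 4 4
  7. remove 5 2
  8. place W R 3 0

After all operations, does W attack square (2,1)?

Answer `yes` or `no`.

Op 1: place BR@(5,5)
Op 2: place WN@(5,1)
Op 3: place BB@(5,2)
Op 4: place WB@(1,1)
Op 5: place BR@(2,1)
Op 6: place BR@(4,4)
Op 7: remove (5,2)
Op 8: place WR@(3,0)
Per-piece attacks for W:
  WB@(1,1): attacks (2,2) (3,3) (4,4) (2,0) (0,2) (0,0) [ray(1,1) blocked at (4,4)]
  WR@(3,0): attacks (3,1) (3,2) (3,3) (3,4) (3,5) (4,0) (5,0) (2,0) (1,0) (0,0)
  WN@(5,1): attacks (4,3) (3,2) (3,0)
W attacks (2,1): no

Answer: no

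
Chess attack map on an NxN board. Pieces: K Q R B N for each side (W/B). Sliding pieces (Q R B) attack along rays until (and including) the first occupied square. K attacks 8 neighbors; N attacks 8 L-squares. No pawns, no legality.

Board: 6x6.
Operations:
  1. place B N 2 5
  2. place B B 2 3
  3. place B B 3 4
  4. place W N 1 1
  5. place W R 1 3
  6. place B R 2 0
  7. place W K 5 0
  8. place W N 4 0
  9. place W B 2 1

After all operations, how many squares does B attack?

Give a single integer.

Op 1: place BN@(2,5)
Op 2: place BB@(2,3)
Op 3: place BB@(3,4)
Op 4: place WN@(1,1)
Op 5: place WR@(1,3)
Op 6: place BR@(2,0)
Op 7: place WK@(5,0)
Op 8: place WN@(4,0)
Op 9: place WB@(2,1)
Per-piece attacks for B:
  BR@(2,0): attacks (2,1) (3,0) (4,0) (1,0) (0,0) [ray(0,1) blocked at (2,1); ray(1,0) blocked at (4,0)]
  BB@(2,3): attacks (3,4) (3,2) (4,1) (5,0) (1,4) (0,5) (1,2) (0,1) [ray(1,1) blocked at (3,4); ray(1,-1) blocked at (5,0)]
  BN@(2,5): attacks (3,3) (4,4) (1,3) (0,4)
  BB@(3,4): attacks (4,5) (4,3) (5,2) (2,5) (2,3) [ray(-1,1) blocked at (2,5); ray(-1,-1) blocked at (2,3)]
Union (22 distinct): (0,0) (0,1) (0,4) (0,5) (1,0) (1,2) (1,3) (1,4) (2,1) (2,3) (2,5) (3,0) (3,2) (3,3) (3,4) (4,0) (4,1) (4,3) (4,4) (4,5) (5,0) (5,2)

Answer: 22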